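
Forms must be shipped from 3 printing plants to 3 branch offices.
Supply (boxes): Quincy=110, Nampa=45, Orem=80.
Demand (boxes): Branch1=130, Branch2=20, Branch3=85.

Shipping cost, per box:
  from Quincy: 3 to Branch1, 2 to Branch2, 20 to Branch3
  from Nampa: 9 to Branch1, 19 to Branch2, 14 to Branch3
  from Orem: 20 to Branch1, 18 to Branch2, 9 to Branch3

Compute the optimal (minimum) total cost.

1460

One minimum-cost allocation:
  Quincy→Branch1: 90 × 3 = 270
  Quincy→Branch2: 20 × 2 = 40
  Nampa→Branch1: 40 × 9 = 360
  Nampa→Branch3: 5 × 14 = 70
  Orem→Branch3: 80 × 9 = 720
Total = 270 + 40 + 360 + 70 + 720 = 1460.
(Supply check: Quincy ships 110; Nampa ships 45; Orem ships 80.)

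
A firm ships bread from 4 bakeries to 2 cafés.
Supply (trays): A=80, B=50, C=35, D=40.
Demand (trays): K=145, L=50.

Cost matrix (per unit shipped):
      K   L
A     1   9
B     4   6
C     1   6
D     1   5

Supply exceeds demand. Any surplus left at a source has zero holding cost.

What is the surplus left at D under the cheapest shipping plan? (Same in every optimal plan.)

0

Minimum-cost shipments:
  A->K: 80 × 1 = 80
  B->L: 40 × 6 = 240
  C->K: 35 × 1 = 35
  D->K: 30 × 1 = 30
  D->L: 10 × 5 = 50
Total cost = 435.
D ships 40 of its 40, leaving 0.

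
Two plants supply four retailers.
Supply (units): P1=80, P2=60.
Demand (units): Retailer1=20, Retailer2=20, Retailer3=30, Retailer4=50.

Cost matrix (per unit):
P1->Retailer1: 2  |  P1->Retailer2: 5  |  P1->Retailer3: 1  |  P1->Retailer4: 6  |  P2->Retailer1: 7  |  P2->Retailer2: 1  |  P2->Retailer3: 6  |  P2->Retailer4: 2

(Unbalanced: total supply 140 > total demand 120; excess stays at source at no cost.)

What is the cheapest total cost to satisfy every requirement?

230

A cheapest plan:
  P1->Retailer1: 20 × 2 = 40
  P1->Retailer2: 10 × 5 = 50
  P1->Retailer3: 30 × 1 = 30
  P2->Retailer2: 10 × 1 = 10
  P2->Retailer4: 50 × 2 = 100
Total = 40 + 50 + 30 + 10 + 100 = 230.
(Supply check: P1 ships 60; P2 ships 60.)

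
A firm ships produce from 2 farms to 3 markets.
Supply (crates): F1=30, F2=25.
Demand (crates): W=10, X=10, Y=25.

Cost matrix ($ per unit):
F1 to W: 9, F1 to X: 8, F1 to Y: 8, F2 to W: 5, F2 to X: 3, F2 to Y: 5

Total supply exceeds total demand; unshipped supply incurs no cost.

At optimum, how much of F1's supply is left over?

10

Minimum-cost shipments:
  F1->Y: 20 × $8 = $160
  F2->W: 10 × $5 = $50
  F2->X: 10 × $3 = $30
  F2->Y: 5 × $5 = $25
Total cost = $265.
F1 ships 20 of its 30, leaving 10.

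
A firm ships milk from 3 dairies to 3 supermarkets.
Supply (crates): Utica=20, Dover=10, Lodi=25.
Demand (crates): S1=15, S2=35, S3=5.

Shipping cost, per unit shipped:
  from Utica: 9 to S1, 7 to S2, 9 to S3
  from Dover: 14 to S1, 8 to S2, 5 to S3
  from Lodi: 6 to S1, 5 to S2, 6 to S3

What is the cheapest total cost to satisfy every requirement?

One minimum-cost allocation:
  Utica–S2: 20 × 7 = 140
  Dover–S2: 5 × 8 = 40
  Dover–S3: 5 × 5 = 25
  Lodi–S1: 15 × 6 = 90
  Lodi–S2: 10 × 5 = 50
Total = 140 + 40 + 25 + 90 + 50 = 345.

345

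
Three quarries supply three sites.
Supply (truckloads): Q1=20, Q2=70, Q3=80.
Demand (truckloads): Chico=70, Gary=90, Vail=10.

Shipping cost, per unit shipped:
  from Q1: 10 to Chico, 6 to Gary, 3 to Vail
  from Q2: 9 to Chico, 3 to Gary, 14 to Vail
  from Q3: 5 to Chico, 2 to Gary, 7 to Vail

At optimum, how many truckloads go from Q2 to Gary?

70

The minimum-cost plan:
  Q1→Gary: 10 × 6 = 60
  Q1→Vail: 10 × 3 = 30
  Q2→Gary: 70 × 3 = 210
  Q3→Chico: 70 × 5 = 350
  Q3→Gary: 10 × 2 = 20
Total cost = 670.
So Q2→Gary carries 70 truckloads.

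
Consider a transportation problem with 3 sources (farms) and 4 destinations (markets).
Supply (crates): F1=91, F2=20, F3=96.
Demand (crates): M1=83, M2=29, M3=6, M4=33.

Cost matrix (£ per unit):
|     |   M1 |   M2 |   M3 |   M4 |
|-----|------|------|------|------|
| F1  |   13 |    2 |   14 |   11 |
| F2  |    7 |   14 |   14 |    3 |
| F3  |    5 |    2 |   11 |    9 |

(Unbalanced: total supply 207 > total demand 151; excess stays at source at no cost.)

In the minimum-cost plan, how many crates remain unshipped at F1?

56

Minimum-cost shipments:
  F1–M2: 29 × £2 = £58
  F1–M4: 6 × £11 = £66
  F2–M4: 20 × £3 = £60
  F3–M1: 83 × £5 = £415
  F3–M3: 6 × £11 = £66
  F3–M4: 7 × £9 = £63
Total cost = £728.
F1 ships 35 of its 91, leaving 56.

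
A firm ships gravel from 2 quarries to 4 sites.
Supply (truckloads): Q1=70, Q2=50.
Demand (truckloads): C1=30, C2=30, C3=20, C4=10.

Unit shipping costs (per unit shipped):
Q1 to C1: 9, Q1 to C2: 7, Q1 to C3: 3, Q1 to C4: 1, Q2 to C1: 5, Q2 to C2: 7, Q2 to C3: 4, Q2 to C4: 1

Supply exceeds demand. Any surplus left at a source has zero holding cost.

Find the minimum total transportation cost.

430

A cheapest plan:
  Q1–C2: 30 × 7 = 210
  Q1–C3: 20 × 3 = 60
  Q1–C4: 10 × 1 = 10
  Q2–C1: 30 × 5 = 150
Total = 210 + 60 + 10 + 150 = 430.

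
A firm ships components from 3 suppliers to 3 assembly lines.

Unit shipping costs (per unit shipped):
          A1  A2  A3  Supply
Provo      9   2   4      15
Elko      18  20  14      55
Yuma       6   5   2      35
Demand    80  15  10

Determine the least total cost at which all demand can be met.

1190

Optimal allocation:
  Provo–A2: 15 × 2 = 30
  Elko–A1: 55 × 18 = 990
  Yuma–A1: 25 × 6 = 150
  Yuma–A3: 10 × 2 = 20
Total = 30 + 990 + 150 + 20 = 1190.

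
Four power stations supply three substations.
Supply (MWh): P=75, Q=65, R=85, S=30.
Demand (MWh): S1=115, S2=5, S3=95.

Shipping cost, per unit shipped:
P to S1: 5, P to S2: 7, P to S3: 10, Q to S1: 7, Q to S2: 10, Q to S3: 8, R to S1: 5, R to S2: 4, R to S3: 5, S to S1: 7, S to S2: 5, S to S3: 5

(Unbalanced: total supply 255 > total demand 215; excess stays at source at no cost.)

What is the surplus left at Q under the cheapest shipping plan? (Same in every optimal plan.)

40

An optimal plan:
  P→S1: 75 × 5 = 375
  Q→S1: 25 × 7 = 175
  R→S1: 15 × 5 = 75
  R→S2: 5 × 4 = 20
  R→S3: 65 × 5 = 325
  S→S3: 30 × 5 = 150
Total cost = 1120.
Q ships 25 of its 65, leaving 40.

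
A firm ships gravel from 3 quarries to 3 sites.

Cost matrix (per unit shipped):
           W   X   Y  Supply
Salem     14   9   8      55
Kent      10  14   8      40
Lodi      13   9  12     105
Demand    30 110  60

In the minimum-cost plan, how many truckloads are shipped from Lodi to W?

0

Optimal shipments:
  Salem–X: 5 × 9 = 45
  Salem–Y: 50 × 8 = 400
  Kent–W: 30 × 10 = 300
  Kent–Y: 10 × 8 = 80
  Lodi–X: 105 × 9 = 945
Total cost = 1770.
The route Lodi→W is not used.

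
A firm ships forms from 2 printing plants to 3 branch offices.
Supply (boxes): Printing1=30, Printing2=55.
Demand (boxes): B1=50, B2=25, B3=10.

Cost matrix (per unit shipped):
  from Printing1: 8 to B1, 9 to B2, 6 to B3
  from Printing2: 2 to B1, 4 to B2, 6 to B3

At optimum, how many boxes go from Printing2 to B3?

0

Solving gives:
  Printing1→B2: 20 × 9 = 180
  Printing1→B3: 10 × 6 = 60
  Printing2→B1: 50 × 2 = 100
  Printing2→B2: 5 × 4 = 20
Total cost = 360.
The route Printing2→B3 is not used.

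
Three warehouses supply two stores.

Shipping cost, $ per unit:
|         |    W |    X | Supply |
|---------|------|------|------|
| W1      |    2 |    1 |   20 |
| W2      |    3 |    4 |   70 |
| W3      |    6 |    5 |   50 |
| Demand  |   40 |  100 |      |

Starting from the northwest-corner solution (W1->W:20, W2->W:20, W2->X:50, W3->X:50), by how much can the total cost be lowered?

Current plan cost = 20·2 + 20·3 + 50·4 + 50·5 = $550.
Optimal plan:
  W1->X: 20 × $1 = $20
  W2->W: 40 × $3 = $120
  W2->X: 30 × $4 = $120
  W3->X: 50 × $5 = $250
Optimal cost = $510.
Saving = 550 − 510 = $40.

40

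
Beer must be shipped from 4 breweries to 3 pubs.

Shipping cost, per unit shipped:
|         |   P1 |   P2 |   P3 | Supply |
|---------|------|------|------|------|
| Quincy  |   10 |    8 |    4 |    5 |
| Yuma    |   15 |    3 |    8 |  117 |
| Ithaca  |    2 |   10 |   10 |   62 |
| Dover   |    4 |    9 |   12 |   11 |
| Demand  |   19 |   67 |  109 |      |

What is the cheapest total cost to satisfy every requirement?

1221

An optimal shipping plan:
  Quincy->P3: 5 × 4 = 20
  Yuma->P2: 67 × 3 = 201
  Yuma->P3: 50 × 8 = 400
  Ithaca->P1: 19 × 2 = 38
  Ithaca->P3: 43 × 10 = 430
  Dover->P3: 11 × 12 = 132
Total = 20 + 201 + 400 + 38 + 430 + 132 = 1221.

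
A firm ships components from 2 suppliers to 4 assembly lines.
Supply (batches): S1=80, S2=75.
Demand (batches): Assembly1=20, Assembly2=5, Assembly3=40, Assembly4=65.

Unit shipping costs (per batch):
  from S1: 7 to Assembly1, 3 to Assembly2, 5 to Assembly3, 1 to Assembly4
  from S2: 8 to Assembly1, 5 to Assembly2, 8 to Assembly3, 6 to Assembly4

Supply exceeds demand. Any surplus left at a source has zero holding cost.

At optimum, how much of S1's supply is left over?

Minimum-cost shipments:
  S1 to Assembly3: 15 × 5 = 75
  S1 to Assembly4: 65 × 1 = 65
  S2 to Assembly1: 20 × 8 = 160
  S2 to Assembly2: 5 × 5 = 25
  S2 to Assembly3: 25 × 8 = 200
Total cost = 525.
S1 ships 80 of its 80, leaving 0.

0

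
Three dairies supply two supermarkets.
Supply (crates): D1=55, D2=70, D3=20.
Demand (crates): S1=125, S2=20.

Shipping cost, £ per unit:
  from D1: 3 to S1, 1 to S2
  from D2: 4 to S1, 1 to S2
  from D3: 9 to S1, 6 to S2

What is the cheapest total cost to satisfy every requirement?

565

A cheapest plan:
  D1→S1: 55 × £3 = £165
  D2→S1: 70 × £4 = £280
  D3→S2: 20 × £6 = £120
Total = 165 + 280 + 120 = £565.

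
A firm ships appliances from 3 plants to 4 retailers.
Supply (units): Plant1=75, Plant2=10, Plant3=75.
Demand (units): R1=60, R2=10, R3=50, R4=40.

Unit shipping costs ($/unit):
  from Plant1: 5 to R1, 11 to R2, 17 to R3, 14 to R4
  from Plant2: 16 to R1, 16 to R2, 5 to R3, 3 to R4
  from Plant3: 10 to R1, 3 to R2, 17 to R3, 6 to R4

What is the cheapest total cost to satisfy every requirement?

1300

One minimum-cost allocation:
  Plant1–R1: 60 units
  Plant1–R3: 15 units
  Plant2–R3: 10 units
  Plant3–R2: 10 units
  Plant3–R3: 25 units
  Plant3–R4: 40 units
Total cost = $1300.
(Supply check: Plant1 ships 75; Plant2 ships 10; Plant3 ships 75.)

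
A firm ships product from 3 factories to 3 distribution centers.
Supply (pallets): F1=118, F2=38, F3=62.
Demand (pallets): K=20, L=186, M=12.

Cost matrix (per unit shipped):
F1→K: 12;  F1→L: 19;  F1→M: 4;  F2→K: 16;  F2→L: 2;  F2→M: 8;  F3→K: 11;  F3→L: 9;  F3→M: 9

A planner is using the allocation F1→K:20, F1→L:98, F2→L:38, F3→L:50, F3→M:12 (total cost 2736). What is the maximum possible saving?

Current plan cost = 20·12 + 98·19 + 38·2 + 50·9 + 12·9 = 2736.
Optimal plan:
  F1–K: 20 × 12 = 240
  F1–L: 86 × 19 = 1634
  F1–M: 12 × 4 = 48
  F2–L: 38 × 2 = 76
  F3–L: 62 × 9 = 558
Optimal cost = 2556.
Saving = 2736 − 2556 = 180.

180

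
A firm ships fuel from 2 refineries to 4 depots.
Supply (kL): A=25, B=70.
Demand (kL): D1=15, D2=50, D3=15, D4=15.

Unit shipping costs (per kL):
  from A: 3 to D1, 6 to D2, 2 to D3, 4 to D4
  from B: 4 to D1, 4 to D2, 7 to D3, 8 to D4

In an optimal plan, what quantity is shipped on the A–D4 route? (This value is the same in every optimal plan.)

10

Solving gives:
  A to D3: 15 kL
  A to D4: 10 kL
  B to D1: 15 kL
  B to D2: 50 kL
  B to D4: 5 kL
Total cost = 370.
So A→D4 carries 10 kL.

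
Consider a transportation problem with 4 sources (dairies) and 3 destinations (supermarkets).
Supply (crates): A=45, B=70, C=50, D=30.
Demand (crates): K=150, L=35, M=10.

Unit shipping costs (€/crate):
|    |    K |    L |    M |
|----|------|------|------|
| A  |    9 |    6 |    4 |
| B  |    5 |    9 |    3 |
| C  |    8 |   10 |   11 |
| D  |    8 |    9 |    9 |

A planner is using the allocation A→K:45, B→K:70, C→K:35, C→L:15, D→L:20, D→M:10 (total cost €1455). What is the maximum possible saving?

215

Current plan cost = 45·9 + 70·5 + 35·8 + 15·10 + 20·9 + 10·9 = €1455.
Optimal plan:
  A–L: 35 × €6 = €210
  A–M: 10 × €4 = €40
  B–K: 70 × €5 = €350
  C–K: 50 × €8 = €400
  D–K: 30 × €8 = €240
Optimal cost = €1240.
Saving = 1455 − 1240 = €215.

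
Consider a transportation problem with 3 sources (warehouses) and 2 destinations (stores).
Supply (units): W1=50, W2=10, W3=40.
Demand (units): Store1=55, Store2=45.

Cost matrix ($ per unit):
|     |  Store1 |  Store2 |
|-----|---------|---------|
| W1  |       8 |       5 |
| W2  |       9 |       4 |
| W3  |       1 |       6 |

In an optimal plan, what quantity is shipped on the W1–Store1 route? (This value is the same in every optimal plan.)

Solving gives:
  W1 to Store1: 15 units
  W1 to Store2: 35 units
  W2 to Store2: 10 units
  W3 to Store1: 40 units
Total cost = $375.
So W1→Store1 carries 15 units.

15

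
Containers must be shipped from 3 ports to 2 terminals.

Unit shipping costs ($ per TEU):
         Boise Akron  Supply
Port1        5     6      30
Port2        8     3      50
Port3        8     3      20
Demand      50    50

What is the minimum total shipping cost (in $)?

460

Optimal allocation:
  Port1 to Boise: 30 × $5 = $150
  Port2 to Akron: 50 × $3 = $150
  Port3 to Boise: 20 × $8 = $160
Total = 150 + 150 + 160 = $460.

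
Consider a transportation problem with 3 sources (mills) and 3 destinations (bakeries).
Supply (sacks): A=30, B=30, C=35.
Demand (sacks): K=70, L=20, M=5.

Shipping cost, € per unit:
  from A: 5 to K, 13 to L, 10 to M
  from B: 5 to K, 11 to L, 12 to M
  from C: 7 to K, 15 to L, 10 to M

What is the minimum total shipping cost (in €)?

680

An optimal shipping plan:
  A->K: 30 × €5 = €150
  B->K: 10 × €5 = €50
  B->L: 20 × €11 = €220
  C->K: 30 × €7 = €210
  C->M: 5 × €10 = €50
Total = 150 + 50 + 220 + 210 + 50 = €680.
(Supply check: A ships 30; B ships 30; C ships 35.)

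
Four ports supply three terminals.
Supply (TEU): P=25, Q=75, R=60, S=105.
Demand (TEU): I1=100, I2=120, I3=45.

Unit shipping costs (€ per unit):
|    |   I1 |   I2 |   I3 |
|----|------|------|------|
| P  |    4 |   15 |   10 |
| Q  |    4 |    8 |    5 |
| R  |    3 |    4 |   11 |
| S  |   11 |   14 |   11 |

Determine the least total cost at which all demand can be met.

Optimal allocation:
  P–I1: 25 TEU
  Q–I1: 75 TEU
  R–I2: 60 TEU
  S–I2: 60 TEU
  S–I3: 45 TEU
Total cost = €1975.
(Supply check: P ships 25; Q ships 75; R ships 60; S ships 105.)

1975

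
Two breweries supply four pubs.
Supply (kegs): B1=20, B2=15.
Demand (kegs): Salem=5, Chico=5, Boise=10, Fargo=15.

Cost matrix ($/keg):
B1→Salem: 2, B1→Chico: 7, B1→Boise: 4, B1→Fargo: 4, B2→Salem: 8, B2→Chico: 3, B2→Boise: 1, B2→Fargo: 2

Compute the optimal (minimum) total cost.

Optimal allocation:
  B1–Salem: 5 × $2 = $10
  B1–Fargo: 15 × $4 = $60
  B2–Chico: 5 × $3 = $15
  B2–Boise: 10 × $1 = $10
Total = 10 + 60 + 15 + 10 = $95.
(Supply check: B1 ships 20; B2 ships 15.)

95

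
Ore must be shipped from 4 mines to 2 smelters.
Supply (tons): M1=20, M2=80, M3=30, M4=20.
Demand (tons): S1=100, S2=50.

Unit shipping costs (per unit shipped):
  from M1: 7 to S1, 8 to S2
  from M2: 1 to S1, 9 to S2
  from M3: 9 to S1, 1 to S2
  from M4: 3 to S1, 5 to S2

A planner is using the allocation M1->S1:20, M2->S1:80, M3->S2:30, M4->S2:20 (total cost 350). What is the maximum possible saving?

20

Current plan cost = 20·7 + 80·1 + 30·1 + 20·5 = 350.
Optimal plan:
  M1→S2: 20 tons
  M2→S1: 80 tons
  M3→S2: 30 tons
  M4→S1: 20 tons
Optimal cost = 330.
Saving = 350 − 330 = 20.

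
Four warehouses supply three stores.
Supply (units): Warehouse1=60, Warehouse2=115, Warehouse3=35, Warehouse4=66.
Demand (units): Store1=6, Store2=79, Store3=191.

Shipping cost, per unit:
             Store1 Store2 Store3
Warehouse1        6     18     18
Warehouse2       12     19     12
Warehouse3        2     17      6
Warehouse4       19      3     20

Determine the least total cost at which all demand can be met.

2796

An optimal shipping plan:
  Warehouse1 to Store1: 6 × 6 = 36
  Warehouse1 to Store2: 13 × 18 = 234
  Warehouse1 to Store3: 41 × 18 = 738
  Warehouse2 to Store3: 115 × 12 = 1380
  Warehouse3 to Store3: 35 × 6 = 210
  Warehouse4 to Store2: 66 × 3 = 198
Total = 36 + 234 + 738 + 1380 + 210 + 198 = 2796.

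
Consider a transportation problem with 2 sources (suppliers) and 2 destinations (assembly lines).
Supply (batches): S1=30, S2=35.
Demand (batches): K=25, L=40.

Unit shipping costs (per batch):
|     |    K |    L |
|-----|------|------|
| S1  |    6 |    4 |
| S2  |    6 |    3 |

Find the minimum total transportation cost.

One minimum-cost allocation:
  S1→K: 25 × 6 = 150
  S1→L: 5 × 4 = 20
  S2→L: 35 × 3 = 105
Total = 150 + 20 + 105 = 275.

275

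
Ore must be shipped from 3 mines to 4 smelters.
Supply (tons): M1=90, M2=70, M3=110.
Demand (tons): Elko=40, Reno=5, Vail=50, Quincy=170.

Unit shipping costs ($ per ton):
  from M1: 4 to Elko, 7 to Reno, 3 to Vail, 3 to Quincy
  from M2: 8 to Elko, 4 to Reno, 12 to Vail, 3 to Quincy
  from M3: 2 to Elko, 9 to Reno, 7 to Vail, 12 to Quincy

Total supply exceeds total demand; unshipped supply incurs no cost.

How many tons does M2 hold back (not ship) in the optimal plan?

0

An optimal plan:
  M1 to Quincy: 90 × $3 = $270
  M2 to Quincy: 70 × $3 = $210
  M3 to Elko: 40 × $2 = $80
  M3 to Reno: 5 × $9 = $45
  M3 to Vail: 50 × $7 = $350
  M3 to Quincy: 10 × $12 = $120
Total cost = $1075.
M2 ships 70 of its 70, leaving 0.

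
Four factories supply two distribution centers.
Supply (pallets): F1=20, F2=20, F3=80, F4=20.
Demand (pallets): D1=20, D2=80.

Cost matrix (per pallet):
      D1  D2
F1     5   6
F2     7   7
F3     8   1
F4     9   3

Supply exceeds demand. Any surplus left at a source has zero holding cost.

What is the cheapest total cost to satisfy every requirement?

An optimal shipping plan:
  F1 to D1: 20 pallets
  F3 to D2: 80 pallets
Total cost = 180.
(Supply check: F1 ships 20; F2 ships 0; F3 ships 80; F4 ships 0.)

180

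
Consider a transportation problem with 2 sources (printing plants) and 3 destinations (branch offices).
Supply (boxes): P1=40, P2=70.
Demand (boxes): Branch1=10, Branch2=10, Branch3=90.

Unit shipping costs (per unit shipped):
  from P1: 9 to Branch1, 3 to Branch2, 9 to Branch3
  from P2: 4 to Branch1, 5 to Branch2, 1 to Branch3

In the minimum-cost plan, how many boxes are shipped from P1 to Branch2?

10

Optimal shipments:
  P1->Branch1: 10 × 9 = 90
  P1->Branch2: 10 × 3 = 30
  P1->Branch3: 20 × 9 = 180
  P2->Branch3: 70 × 1 = 70
Total cost = 370.
So P1→Branch2 carries 10 boxes.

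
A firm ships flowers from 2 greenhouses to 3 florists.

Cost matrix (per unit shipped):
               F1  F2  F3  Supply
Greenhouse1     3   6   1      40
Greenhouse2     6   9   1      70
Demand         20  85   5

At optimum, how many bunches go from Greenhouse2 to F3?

The minimum-cost plan:
  Greenhouse1→F1: 20 × 3 = 60
  Greenhouse1→F2: 20 × 6 = 120
  Greenhouse2→F2: 65 × 9 = 585
  Greenhouse2→F3: 5 × 1 = 5
Total cost = 770.
So Greenhouse2→F3 carries 5 bunches.

5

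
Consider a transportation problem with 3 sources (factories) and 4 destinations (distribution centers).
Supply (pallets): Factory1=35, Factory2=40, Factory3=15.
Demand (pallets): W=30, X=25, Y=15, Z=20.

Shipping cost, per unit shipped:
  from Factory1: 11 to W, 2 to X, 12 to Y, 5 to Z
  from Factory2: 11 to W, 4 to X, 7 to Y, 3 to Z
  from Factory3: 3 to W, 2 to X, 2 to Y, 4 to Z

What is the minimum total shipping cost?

425

One minimum-cost allocation:
  Factory1->W: 10 pallets
  Factory1->X: 25 pallets
  Factory2->W: 5 pallets
  Factory2->Y: 15 pallets
  Factory2->Z: 20 pallets
  Factory3->W: 15 pallets
Total cost = 425.
(Supply check: Factory1 ships 35; Factory2 ships 40; Factory3 ships 15.)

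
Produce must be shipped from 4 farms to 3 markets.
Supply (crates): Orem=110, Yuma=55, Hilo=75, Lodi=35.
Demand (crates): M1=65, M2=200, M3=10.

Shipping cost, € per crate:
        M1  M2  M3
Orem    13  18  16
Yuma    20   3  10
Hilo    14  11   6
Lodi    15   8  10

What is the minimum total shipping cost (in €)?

A cheapest plan:
  Orem→M1: 65 × €13 = €845
  Orem→M2: 45 × €18 = €810
  Yuma→M2: 55 × €3 = €165
  Hilo→M2: 65 × €11 = €715
  Hilo→M3: 10 × €6 = €60
  Lodi→M2: 35 × €8 = €280
Total = 845 + 810 + 165 + 715 + 60 + 280 = €2875.
(Supply check: Orem ships 110; Yuma ships 55; Hilo ships 75; Lodi ships 35.)

2875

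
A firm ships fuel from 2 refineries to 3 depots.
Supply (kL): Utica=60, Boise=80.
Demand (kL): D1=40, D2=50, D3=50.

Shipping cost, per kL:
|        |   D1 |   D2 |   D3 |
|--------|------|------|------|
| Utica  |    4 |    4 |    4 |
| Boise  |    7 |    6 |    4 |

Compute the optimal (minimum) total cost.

An optimal shipping plan:
  Utica to D1: 40 kL
  Utica to D2: 20 kL
  Boise to D2: 30 kL
  Boise to D3: 50 kL
Total cost = 620.

620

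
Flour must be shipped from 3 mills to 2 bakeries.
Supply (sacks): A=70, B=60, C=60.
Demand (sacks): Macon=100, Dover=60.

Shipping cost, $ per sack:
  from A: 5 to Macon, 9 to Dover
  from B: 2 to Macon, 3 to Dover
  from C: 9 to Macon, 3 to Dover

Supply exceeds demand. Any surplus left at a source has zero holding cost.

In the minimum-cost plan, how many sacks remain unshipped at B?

0

Minimum-cost shipments:
  A to Macon: 40 × $5 = $200
  B to Macon: 60 × $2 = $120
  C to Dover: 60 × $3 = $180
Total cost = $500.
B ships 60 of its 60, leaving 0.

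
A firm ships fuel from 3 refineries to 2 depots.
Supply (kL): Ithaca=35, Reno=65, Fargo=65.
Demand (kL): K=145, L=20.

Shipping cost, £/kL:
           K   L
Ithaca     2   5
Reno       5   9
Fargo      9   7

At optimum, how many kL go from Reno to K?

Solving gives:
  Ithaca–K: 35 kL
  Reno–K: 65 kL
  Fargo–K: 45 kL
  Fargo–L: 20 kL
Total cost = £940.
So Reno→K carries 65 kL.

65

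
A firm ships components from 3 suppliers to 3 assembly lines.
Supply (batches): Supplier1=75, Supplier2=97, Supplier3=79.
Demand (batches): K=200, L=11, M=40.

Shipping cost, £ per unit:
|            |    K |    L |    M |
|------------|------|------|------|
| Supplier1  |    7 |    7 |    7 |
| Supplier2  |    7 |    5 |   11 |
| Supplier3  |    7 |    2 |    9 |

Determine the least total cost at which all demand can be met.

Optimal allocation:
  Supplier1→K: 35 × £7 = £245
  Supplier1→M: 40 × £7 = £280
  Supplier2→K: 97 × £7 = £679
  Supplier3→K: 68 × £7 = £476
  Supplier3→L: 11 × £2 = £22
Total = 245 + 280 + 679 + 476 + 22 = £1702.

1702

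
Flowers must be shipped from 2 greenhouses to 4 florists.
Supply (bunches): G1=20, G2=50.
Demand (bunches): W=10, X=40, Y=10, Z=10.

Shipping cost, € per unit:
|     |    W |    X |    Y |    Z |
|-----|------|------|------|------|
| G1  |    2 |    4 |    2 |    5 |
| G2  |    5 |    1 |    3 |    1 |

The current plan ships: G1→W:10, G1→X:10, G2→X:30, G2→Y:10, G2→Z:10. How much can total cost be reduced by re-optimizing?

40

Current plan cost = 10·2 + 10·4 + 30·1 + 10·3 + 10·1 = €130.
Optimal plan:
  G1→W: 10 × €2 = €20
  G1→Y: 10 × €2 = €20
  G2→X: 40 × €1 = €40
  G2→Z: 10 × €1 = €10
Optimal cost = €90.
Saving = 130 − 90 = €40.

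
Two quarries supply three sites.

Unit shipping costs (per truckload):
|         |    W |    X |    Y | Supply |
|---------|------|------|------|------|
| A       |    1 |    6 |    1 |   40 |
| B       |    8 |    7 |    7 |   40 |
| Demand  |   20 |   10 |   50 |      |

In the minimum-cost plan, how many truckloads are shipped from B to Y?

Solving gives:
  A to W: 20 × 1 = 20
  A to Y: 20 × 1 = 20
  B to X: 10 × 7 = 70
  B to Y: 30 × 7 = 210
Total cost = 320.
So B→Y carries 30 truckloads.

30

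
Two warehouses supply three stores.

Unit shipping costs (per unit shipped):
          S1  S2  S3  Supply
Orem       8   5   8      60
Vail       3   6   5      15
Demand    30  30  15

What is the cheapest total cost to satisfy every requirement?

Optimal allocation:
  Orem to S1: 15 × 8 = 120
  Orem to S2: 30 × 5 = 150
  Orem to S3: 15 × 8 = 120
  Vail to S1: 15 × 3 = 45
Total = 120 + 150 + 120 + 45 = 435.
(Supply check: Orem ships 60; Vail ships 15.)

435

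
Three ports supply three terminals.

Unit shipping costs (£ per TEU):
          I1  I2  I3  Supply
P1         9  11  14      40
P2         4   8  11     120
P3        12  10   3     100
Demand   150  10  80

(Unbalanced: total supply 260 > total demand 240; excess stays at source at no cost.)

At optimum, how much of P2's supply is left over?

0

An optimal plan:
  P1→I1: 30 TEU
  P2→I1: 120 TEU
  P3→I2: 10 TEU
  P3→I3: 80 TEU
Total cost = £1090.
P2 ships 120 of its 120, leaving 0.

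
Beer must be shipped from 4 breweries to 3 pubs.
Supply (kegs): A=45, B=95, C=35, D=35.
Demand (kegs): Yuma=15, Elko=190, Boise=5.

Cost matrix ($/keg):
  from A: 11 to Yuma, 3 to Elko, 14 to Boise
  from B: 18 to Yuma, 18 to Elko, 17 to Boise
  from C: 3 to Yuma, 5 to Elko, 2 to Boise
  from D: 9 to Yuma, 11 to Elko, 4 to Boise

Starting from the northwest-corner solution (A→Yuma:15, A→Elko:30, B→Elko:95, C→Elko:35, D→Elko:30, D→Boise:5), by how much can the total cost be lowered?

150

Current plan cost = 15·11 + 30·3 + 95·18 + 35·5 + 30·11 + 5·4 = $2490.
Optimal plan:
  A to Elko: 45 × $3 = $135
  B to Elko: 95 × $18 = $1710
  C to Yuma: 15 × $3 = $45
  C to Elko: 20 × $5 = $100
  D to Elko: 30 × $11 = $330
  D to Boise: 5 × $4 = $20
Optimal cost = $2340.
Saving = 2490 − 2340 = $150.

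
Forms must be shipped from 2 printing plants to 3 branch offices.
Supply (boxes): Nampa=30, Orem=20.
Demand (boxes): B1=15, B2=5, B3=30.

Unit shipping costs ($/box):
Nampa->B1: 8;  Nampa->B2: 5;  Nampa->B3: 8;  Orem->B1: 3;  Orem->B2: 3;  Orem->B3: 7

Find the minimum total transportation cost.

An optimal shipping plan:
  Nampa→B3: 30 boxes
  Orem→B1: 15 boxes
  Orem→B2: 5 boxes
Total cost = $300.

300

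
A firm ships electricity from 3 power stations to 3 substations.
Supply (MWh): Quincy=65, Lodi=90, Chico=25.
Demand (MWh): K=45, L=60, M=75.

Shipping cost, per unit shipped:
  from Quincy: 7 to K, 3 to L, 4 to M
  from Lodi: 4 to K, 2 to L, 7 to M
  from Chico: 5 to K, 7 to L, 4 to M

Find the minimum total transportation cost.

Optimal allocation:
  Quincy→M: 65 × 4 = 260
  Lodi→K: 30 × 4 = 120
  Lodi→L: 60 × 2 = 120
  Chico→K: 15 × 5 = 75
  Chico→M: 10 × 4 = 40
Total = 260 + 120 + 120 + 75 + 40 = 615.

615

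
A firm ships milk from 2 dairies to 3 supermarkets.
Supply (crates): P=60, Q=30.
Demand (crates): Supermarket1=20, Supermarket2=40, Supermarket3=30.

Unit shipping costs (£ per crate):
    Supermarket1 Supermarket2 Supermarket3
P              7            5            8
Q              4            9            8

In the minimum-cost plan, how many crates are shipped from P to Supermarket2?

Solving gives:
  P to Supermarket2: 40 crates
  P to Supermarket3: 20 crates
  Q to Supermarket1: 20 crates
  Q to Supermarket3: 10 crates
Total cost = £520.
So P→Supermarket2 carries 40 crates.

40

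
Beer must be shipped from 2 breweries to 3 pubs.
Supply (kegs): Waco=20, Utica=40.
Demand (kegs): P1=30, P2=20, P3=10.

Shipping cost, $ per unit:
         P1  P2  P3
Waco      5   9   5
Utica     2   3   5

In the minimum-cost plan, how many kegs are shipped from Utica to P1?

Solving gives:
  Waco–P1: 10 kegs
  Waco–P3: 10 kegs
  Utica–P1: 20 kegs
  Utica–P2: 20 kegs
Total cost = $200.
So Utica→P1 carries 20 kegs.

20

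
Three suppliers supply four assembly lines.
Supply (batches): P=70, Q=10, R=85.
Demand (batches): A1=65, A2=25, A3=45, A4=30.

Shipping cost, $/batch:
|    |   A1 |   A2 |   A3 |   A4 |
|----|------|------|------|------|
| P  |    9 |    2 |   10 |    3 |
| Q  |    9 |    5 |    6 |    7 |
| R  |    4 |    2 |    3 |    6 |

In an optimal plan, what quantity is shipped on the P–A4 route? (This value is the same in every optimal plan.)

The minimum-cost plan:
  P→A1: 15 batches
  P→A2: 25 batches
  P→A4: 30 batches
  Q→A3: 10 batches
  R→A1: 50 batches
  R→A3: 35 batches
Total cost = $640.
So P→A4 carries 30 batches.

30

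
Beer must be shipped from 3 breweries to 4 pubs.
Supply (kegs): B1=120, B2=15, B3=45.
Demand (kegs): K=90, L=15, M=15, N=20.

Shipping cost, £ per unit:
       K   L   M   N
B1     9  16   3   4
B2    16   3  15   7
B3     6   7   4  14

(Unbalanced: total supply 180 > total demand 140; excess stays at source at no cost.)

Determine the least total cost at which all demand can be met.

845

An optimal shipping plan:
  B1->K: 45 × £9 = £405
  B1->M: 15 × £3 = £45
  B1->N: 20 × £4 = £80
  B2->L: 15 × £3 = £45
  B3->K: 45 × £6 = £270
Total = 405 + 45 + 80 + 45 + 270 = £845.
(Supply check: B1 ships 80; B2 ships 15; B3 ships 45.)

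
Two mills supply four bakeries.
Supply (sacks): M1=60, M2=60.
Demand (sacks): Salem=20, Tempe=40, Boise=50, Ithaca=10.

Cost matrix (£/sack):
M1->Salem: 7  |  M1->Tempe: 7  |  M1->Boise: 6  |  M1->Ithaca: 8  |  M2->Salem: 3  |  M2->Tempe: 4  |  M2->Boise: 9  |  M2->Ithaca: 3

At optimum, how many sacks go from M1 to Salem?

0

The minimum-cost plan:
  M1–Tempe: 10 sacks
  M1–Boise: 50 sacks
  M2–Salem: 20 sacks
  M2–Tempe: 30 sacks
  M2–Ithaca: 10 sacks
Total cost = £580.
The route M1→Salem is not used.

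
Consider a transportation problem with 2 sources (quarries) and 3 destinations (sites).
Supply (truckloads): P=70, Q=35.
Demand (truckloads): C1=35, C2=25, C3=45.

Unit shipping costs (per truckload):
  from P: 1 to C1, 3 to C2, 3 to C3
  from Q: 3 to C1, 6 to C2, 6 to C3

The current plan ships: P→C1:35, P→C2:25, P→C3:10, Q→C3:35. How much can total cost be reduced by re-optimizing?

Current plan cost = 35·1 + 25·3 + 10·3 + 35·6 = 350.
Optimal plan:
  P->C2: 25 × 3 = 75
  P->C3: 45 × 3 = 135
  Q->C1: 35 × 3 = 105
Optimal cost = 315.
Saving = 350 − 315 = 35.

35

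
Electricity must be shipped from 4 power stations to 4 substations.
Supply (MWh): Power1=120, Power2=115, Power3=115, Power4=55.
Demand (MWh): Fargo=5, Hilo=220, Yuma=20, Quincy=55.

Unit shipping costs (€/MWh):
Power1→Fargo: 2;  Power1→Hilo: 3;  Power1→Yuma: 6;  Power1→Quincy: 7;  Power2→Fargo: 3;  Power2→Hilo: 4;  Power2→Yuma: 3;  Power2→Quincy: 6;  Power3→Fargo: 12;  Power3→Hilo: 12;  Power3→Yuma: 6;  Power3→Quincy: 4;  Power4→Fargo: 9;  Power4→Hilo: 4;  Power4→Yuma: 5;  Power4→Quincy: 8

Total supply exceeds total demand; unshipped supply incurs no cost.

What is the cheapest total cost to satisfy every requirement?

1055

Optimal allocation:
  Power1 to Fargo: 5 × €2 = €10
  Power1 to Hilo: 115 × €3 = €345
  Power2 to Hilo: 95 × €4 = €380
  Power2 to Yuma: 20 × €3 = €60
  Power3 to Quincy: 55 × €4 = €220
  Power4 to Hilo: 10 × €4 = €40
Total = 10 + 345 + 380 + 60 + 220 + 40 = €1055.
(Supply check: Power1 ships 120; Power2 ships 115; Power3 ships 55; Power4 ships 10.)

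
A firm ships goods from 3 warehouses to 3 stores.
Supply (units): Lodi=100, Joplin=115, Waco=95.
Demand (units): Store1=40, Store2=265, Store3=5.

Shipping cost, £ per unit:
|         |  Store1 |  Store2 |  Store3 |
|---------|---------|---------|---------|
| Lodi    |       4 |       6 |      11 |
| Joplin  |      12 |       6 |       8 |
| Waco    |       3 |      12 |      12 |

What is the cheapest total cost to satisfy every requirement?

2070

One minimum-cost allocation:
  Lodi->Store2: 100 × £6 = £600
  Joplin->Store2: 115 × £6 = £690
  Waco->Store1: 40 × £3 = £120
  Waco->Store2: 50 × £12 = £600
  Waco->Store3: 5 × £12 = £60
Total = 600 + 690 + 120 + 600 + 60 = £2070.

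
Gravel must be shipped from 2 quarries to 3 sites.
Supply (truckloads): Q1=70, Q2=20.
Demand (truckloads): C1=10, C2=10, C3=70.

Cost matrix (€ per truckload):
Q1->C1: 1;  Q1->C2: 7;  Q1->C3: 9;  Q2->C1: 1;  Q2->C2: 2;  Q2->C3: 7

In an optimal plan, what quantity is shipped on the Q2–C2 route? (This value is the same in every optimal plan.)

Solving gives:
  Q1→C1: 10 × €1 = €10
  Q1→C3: 60 × €9 = €540
  Q2→C2: 10 × €2 = €20
  Q2→C3: 10 × €7 = €70
Total cost = €640.
So Q2→C2 carries 10 truckloads.

10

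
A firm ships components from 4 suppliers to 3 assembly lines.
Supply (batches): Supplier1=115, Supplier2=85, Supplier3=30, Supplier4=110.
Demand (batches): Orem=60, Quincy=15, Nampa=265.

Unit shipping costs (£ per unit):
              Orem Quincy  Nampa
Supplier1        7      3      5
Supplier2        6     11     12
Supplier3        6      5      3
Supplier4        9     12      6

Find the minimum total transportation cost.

1955

Optimal allocation:
  Supplier1→Quincy: 15 × £3 = £45
  Supplier1→Nampa: 100 × £5 = £500
  Supplier2→Orem: 60 × £6 = £360
  Supplier2→Nampa: 25 × £12 = £300
  Supplier3→Nampa: 30 × £3 = £90
  Supplier4→Nampa: 110 × £6 = £660
Total = 45 + 500 + 360 + 300 + 90 + 660 = £1955.
(Supply check: Supplier1 ships 115; Supplier2 ships 85; Supplier3 ships 30; Supplier4 ships 110.)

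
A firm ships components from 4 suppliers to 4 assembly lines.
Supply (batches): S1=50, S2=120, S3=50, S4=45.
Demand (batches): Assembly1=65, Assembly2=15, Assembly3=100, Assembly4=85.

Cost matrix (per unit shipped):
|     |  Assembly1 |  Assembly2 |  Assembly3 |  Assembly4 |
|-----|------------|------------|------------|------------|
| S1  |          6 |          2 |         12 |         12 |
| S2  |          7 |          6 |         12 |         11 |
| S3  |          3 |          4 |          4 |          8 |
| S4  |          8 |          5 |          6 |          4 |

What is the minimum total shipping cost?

1870

A cheapest plan:
  S1–Assembly1: 35 × 6 = 210
  S1–Assembly2: 15 × 2 = 30
  S2–Assembly1: 30 × 7 = 210
  S2–Assembly3: 50 × 12 = 600
  S2–Assembly4: 40 × 11 = 440
  S3–Assembly3: 50 × 4 = 200
  S4–Assembly4: 45 × 4 = 180
Total = 210 + 30 + 210 + 600 + 440 + 200 + 180 = 1870.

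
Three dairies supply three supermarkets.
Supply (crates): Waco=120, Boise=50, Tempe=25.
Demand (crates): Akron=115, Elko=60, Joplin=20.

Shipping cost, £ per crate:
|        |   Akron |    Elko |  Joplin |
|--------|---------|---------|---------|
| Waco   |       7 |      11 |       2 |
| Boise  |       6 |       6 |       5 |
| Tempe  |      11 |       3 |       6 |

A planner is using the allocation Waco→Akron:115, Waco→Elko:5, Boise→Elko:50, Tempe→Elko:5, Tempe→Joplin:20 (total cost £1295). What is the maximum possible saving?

Current plan cost = 115·7 + 5·11 + 50·6 + 5·3 + 20·6 = £1295.
Optimal plan:
  Waco->Akron: 100 crates
  Waco->Joplin: 20 crates
  Boise->Akron: 15 crates
  Boise->Elko: 35 crates
  Tempe->Elko: 25 crates
Optimal cost = £1115.
Saving = 1295 − 1115 = £180.

180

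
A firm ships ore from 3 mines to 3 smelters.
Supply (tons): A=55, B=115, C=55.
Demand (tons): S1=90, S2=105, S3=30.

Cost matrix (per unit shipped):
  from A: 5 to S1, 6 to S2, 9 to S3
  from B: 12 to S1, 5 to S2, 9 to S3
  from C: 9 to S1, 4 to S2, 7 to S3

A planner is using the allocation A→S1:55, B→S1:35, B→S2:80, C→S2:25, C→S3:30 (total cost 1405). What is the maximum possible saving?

60

Current plan cost = 55·5 + 35·12 + 80·5 + 25·4 + 30·7 = 1405.
Optimal plan:
  A→S1: 55 tons
  B→S2: 105 tons
  B→S3: 10 tons
  C→S1: 35 tons
  C→S3: 20 tons
Optimal cost = 1345.
Saving = 1405 − 1345 = 60.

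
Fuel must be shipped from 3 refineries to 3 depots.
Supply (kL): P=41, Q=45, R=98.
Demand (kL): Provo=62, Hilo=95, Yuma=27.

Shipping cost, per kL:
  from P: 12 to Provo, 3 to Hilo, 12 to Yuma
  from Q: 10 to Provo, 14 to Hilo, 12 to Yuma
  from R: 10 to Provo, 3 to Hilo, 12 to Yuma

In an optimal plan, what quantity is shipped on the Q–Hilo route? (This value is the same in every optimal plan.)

0

The minimum-cost plan:
  P->Hilo: 14 × 3 = 42
  P->Yuma: 27 × 12 = 324
  Q->Provo: 45 × 10 = 450
  R->Provo: 17 × 10 = 170
  R->Hilo: 81 × 3 = 243
Total cost = 1229.
The route Q→Hilo is not used.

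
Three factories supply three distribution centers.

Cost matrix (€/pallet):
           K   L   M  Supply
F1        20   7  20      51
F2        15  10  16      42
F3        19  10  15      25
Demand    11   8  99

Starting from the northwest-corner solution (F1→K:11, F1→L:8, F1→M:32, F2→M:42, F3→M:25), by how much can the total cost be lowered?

11

Current plan cost = 11·20 + 8·7 + 32·20 + 42·16 + 25·15 = €1963.
Optimal plan:
  F1–L: 8 × €7 = €56
  F1–M: 43 × €20 = €860
  F2–K: 11 × €15 = €165
  F2–M: 31 × €16 = €496
  F3–M: 25 × €15 = €375
Optimal cost = €1952.
Saving = 1963 − 1952 = €11.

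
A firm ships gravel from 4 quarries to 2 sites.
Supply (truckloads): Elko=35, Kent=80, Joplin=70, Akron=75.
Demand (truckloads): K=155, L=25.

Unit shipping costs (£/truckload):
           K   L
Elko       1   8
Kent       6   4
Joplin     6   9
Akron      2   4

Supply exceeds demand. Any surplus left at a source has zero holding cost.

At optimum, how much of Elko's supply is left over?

An optimal plan:
  Elko–K: 35 × £1 = £35
  Kent–L: 25 × £4 = £100
  Joplin–K: 45 × £6 = £270
  Akron–K: 75 × £2 = £150
Total cost = £555.
Elko ships 35 of its 35, leaving 0.

0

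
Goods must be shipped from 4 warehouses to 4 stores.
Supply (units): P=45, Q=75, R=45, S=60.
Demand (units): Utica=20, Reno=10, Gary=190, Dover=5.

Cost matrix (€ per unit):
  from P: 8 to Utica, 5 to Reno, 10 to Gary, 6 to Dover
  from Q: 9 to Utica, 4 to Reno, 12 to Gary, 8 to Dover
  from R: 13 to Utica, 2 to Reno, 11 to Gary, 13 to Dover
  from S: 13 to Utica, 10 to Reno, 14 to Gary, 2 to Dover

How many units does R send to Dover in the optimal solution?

The minimum-cost plan:
  P–Gary: 45 units
  Q–Utica: 20 units
  Q–Gary: 55 units
  R–Reno: 10 units
  R–Gary: 35 units
  S–Gary: 55 units
  S–Dover: 5 units
Total cost = €2475.
The route R→Dover is not used.

0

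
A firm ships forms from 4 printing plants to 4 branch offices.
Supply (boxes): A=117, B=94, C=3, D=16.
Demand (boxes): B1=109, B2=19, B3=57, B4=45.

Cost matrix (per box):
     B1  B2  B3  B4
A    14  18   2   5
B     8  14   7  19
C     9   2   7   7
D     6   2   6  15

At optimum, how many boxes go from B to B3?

The minimum-cost plan:
  A to B1: 15 × 14 = 210
  A to B3: 57 × 2 = 114
  A to B4: 45 × 5 = 225
  B to B1: 94 × 8 = 752
  C to B2: 3 × 2 = 6
  D to B2: 16 × 2 = 32
Total cost = 1339.
The route B→B3 is not used.

0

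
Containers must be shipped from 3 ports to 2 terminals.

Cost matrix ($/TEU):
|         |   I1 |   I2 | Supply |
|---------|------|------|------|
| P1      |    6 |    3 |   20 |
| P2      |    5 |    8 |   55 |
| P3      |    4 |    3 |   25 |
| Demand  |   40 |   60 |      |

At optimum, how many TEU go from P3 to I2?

25

The minimum-cost plan:
  P1→I2: 20 × $3 = $60
  P2→I1: 40 × $5 = $200
  P2→I2: 15 × $8 = $120
  P3→I2: 25 × $3 = $75
Total cost = $455.
So P3→I2 carries 25 TEU.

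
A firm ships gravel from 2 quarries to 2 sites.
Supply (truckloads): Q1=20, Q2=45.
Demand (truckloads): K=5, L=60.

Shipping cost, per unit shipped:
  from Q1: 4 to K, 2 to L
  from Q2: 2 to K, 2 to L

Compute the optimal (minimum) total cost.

A cheapest plan:
  Q1–L: 20 × 2 = 40
  Q2–K: 5 × 2 = 10
  Q2–L: 40 × 2 = 80
Total = 40 + 10 + 80 = 130.

130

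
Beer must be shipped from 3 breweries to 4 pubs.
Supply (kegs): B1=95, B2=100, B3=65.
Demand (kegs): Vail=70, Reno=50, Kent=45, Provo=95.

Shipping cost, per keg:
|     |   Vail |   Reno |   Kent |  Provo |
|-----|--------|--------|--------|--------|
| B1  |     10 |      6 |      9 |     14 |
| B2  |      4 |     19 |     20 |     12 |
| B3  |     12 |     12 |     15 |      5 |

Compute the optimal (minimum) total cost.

A cheapest plan:
  B1 to Reno: 50 × 6 = 300
  B1 to Kent: 45 × 9 = 405
  B2 to Vail: 70 × 4 = 280
  B2 to Provo: 30 × 12 = 360
  B3 to Provo: 65 × 5 = 325
Total = 300 + 405 + 280 + 360 + 325 = 1670.
(Supply check: B1 ships 95; B2 ships 100; B3 ships 65.)

1670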